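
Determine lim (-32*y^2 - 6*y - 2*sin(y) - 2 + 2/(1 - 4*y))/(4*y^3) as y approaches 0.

385/12

Substitution gives 0/0; apply L'Hôpital's rule 3 times.
After differentiating numerator and denominator 3 times the quotient is (2*cos(y) + 768/(4*y - 1)^4)/(24); at y = 0 this is 385/12.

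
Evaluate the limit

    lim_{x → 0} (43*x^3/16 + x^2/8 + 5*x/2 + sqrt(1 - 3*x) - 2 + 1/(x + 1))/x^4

Substitution gives 0/0 (the numerator vanishes to order 4).
Expand each term to order x^4: the coefficient of x^4 in 1/(1 + x) is 1 and in √(1 - 3x) is -405/128.
Lower-order terms cancel with the polynomial part, so the numerator is (-277/128)·x^4 + o(x^4), and the limit is (-277/128)/(1) = -277/128.

-277/128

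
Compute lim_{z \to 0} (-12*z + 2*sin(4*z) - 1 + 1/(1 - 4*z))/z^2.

16

Substitution gives 0/0; apply L'Hôpital's rule 2 times.
After differentiating numerator and denominator 2 times the quotient is (-32*sin(4*z) - 32/(4*z - 1)^3)/(2); at z = 0 this is 16.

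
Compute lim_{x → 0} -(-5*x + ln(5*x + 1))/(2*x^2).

Direct substitution gives 0/0.
Apply L'Hôpital: lim (-5 + 5/(5*x + 1))/(-4*x), still 0/0.
After 2 applications of L'Hôpital's rule the quotient is (-25/(5*x + 1)^2)/(-4); substituting x = 0 gives 25/4.

25/4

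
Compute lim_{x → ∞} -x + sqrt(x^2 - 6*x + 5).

-3

An ∞ − ∞ form. Rationalising with the conjugate, the difference becomes (-6x + 5) / (√(x^2 - 6*x + 5) + x).
For large x the denominator behaves like 2·x, so the quotient tends to -6/2 = -3.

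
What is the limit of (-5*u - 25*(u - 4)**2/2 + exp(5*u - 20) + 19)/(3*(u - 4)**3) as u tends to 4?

Direct substitution gives 0/0.
Apply L'Hôpital: lim (-25*u + 5*e^(5*u - 20) + 95)/(9*(u - 4)^2), still 0/0.
Apply L'Hôpital: lim (25*e^(5*u - 20) - 25)/(18*u - 72), still 0/0.
After 3 applications of L'Hôpital's rule the quotient is (125*e^(5*u - 20))/(18); substituting u = 4 gives 125/18.

125/18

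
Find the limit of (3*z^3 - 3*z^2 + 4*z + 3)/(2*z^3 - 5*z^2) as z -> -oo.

Numerator and denominator both have degree 3.
Dividing every term by z^3, all lower-order terms vanish and the limit is the ratio of leading coefficients, 3/(2) = 3/2.

3/2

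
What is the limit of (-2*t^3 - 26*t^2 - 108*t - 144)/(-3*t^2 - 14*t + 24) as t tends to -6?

Since t = -6 makes numerator and denominator zero, (t + 6) divides both.
Cancelling it gives (-2*t^2 - 14*t - 24)/(4 - 3*t); now plug in t = -6 to get -6/11.

-6/11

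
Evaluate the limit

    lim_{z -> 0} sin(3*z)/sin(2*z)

3/2

Substitution gives 0/0.
Divide numerator and denominator by z: sin(3z)/z → 3 and sin(2z)/z → 2, so the limit is 1·3/2 = 3/2.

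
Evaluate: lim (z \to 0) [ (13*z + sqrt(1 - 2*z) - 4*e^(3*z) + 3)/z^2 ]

-37/2

Substitution gives 0/0; apply L'Hôpital's rule 2 times.
After differentiating numerator and denominator 2 times the quotient is (-36*e^(3*z) - 1/(1 - 2*z)^(3/2))/(2); at z = 0 this is -37/2.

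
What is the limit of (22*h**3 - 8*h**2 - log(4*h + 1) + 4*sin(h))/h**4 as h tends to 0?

Substitution gives 0/0 (the numerator vanishes to order 4).
Expand each term to order h^4: the coefficient of h^4 in −ln(1 + 4h) is 64 and in 4·sin(h) is 0.
Lower-order terms cancel with the polynomial part, so the numerator is (64)·h^4 + o(h^4), and the limit is (64)/(1) = 64.

64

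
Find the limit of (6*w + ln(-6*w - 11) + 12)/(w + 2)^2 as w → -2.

Direct substitution gives 0/0.
Apply L'Hôpital: lim (6 - 6/(-6*w - 11))/(2*w + 4), still 0/0.
After 2 applications of L'Hôpital's rule the quotient is (-36/(-6*w - 11)^2)/(2); substituting w = -2 gives -18.

-18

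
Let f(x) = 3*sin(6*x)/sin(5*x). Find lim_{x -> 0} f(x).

18/5

Substitution gives 0/0.
Divide numerator and denominator by x: sin(6x)/x → 6 and sin(5x)/x → 5, so the limit is 3·6/5 = 18/5.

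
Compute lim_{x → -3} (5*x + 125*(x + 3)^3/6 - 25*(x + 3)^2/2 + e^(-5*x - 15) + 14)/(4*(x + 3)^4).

Direct substitution gives 0/0.
Apply L'Hôpital: lim (-25*x + 125*(x + 3)^2/2 - 5*e^(-5*x - 15) - 70)/(16*(x + 3)^3), still 0/0.
Apply L'Hôpital: lim (125*x + 25*e^(-5*x - 15) + 350)/(48*(x + 3)^2), still 0/0.
Apply L'Hôpital: lim (125 - 125*e^(-5*x - 15))/(96*x + 288), still 0/0.
After 4 applications of L'Hôpital's rule the quotient is (625*e^(-5*x - 15))/(96); substituting x = -3 gives 625/96.

625/96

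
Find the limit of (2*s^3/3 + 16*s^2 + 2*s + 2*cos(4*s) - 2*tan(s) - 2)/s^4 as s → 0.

Substitution gives 0/0; apply L'Hôpital's rule 4 times.
After differentiating numerator and denominator 4 times the quotient is (512*cos(4*s) - 48*tan(s)^5 - 80*tan(s)^3 - 32*tan(s))/(24); at s = 0 this is 64/3.

64/3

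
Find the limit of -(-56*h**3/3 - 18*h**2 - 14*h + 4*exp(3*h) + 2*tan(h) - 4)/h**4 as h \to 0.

-27/2

Substitution gives 0/0; apply L'Hôpital's rule 4 times.
After differentiating numerator and denominator 4 times the quotient is (324*e^(3*h) + 48*tan(h)^5 + 80*tan(h)^3 + 32*tan(h))/(-24); at h = 0 this is -27/2.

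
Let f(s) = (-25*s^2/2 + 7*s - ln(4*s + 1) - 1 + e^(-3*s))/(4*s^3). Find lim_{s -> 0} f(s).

-155/24

Substitution gives 0/0 (the numerator vanishes to order 3).
Expand each term to order s^3: the coefficient of s^3 in e^(-3s) is -9/2 and in −ln(1 + 4s) is -64/3.
Lower-order terms cancel with the polynomial part, so the numerator is (-155/6)·s^3 + o(s^3), and the limit is (-155/6)/(4) = -155/24.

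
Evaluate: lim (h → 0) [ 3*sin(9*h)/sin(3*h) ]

9

Substitution gives 0/0.
Divide numerator and denominator by h: sin(9h)/h → 9 and sin(3h)/h → 3, so the limit is 3·9/3 = 9.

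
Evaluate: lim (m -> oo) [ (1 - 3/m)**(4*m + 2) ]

Write it as [(1 - 3/m)^m]^(4) · (1 - 3/m)^(2). The bracketed term tends to e^(-3) and the second factor to 1, so the limit is e^(-12).

e^(-12)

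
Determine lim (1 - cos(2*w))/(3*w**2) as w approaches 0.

2/3

Substitution gives 0/0.
Use (1 − cos u)/u² → 1/2 with u = 2w: the limit is 2²/(2·3) = 2/3.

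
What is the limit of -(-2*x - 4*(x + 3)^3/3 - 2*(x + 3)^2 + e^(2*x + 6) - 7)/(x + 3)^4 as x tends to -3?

-2/3

Direct substitution gives 0/0.
Apply L'Hôpital: lim (-4*x - 4*(x + 3)^2 + 2*e^(2*x + 6) - 14)/(-4*(x + 3)^3), still 0/0.
Apply L'Hôpital: lim (-8*x + 4*e^(2*x + 6) - 28)/(-12*(x + 3)^2), still 0/0.
Apply L'Hôpital: lim (8*e^(2*x + 6) - 8)/(-24*x - 72), still 0/0.
After 4 applications of L'Hôpital's rule the quotient is (16*e^(2*x + 6))/(-24); substituting x = -3 gives -2/3.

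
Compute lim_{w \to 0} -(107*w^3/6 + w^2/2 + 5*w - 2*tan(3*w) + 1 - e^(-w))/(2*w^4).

Substitution gives 0/0; apply L'Hôpital's rule 4 times.
After differentiating numerator and denominator 4 times the quotient is (-3888*tan(3*w)^5 - 6480*tan(3*w)^3 - 2592*tan(3*w) - e^(-w))/(-48); at w = 0 this is 1/48.

1/48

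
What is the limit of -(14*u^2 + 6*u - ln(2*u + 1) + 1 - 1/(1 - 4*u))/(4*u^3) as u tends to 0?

Substitution gives 0/0; apply L'Hôpital's rule 3 times.
After differentiating numerator and denominator 3 times the quotient is (-384/(4*u - 1)^4 - 16/(2*u + 1)^3)/(-24); at u = 0 this is 50/3.

50/3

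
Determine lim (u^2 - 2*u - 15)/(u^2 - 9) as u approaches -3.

4/3

Since u = -3 makes numerator and denominator zero, (u + 3) divides both.
Cancelling it gives (u - 5)/(u - 3); now plug in u = -3 to get 4/3.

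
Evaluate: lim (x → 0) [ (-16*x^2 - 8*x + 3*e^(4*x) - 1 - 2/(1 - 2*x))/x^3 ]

16

Substitution gives 0/0 (the numerator vanishes to order 3).
Expand each term to order x^3: the coefficient of x^3 in -2·1/(1 - 2x) is -16 and in 3·e^(4x) is 32.
Lower-order terms cancel with the polynomial part, so the numerator is (16)·x^3 + o(x^3), and the limit is (16)/(1) = 16.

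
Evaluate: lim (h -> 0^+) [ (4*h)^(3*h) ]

Base → 0⁺ and exponent → 0⁺: a 0^0 form.
Take logs: 3h·ln(4h). This is 0·(−∞); rewriting as ln(4h)/(1/(3h)) and applying L'Hôpital gives 0.
Hence the limit is e^0 = 1.

1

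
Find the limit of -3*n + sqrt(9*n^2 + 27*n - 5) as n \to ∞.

This has the form ∞ − ∞. Multiply and divide by the conjugate √(9*n^2 + 27*n - 5) + 3n.
That gives (27n - 5) / (√(9*n^2 + 27*n - 5) + 3n).
Divide numerator and denominator by n: the limit is 27/(2·3) = 9/2.

9/2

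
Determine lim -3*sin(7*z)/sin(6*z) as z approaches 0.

Substitution gives 0/0.
Divide numerator and denominator by z: sin(7z)/z → 7 and sin(6z)/z → 6, so the limit is -3·7/6 = -7/2.

-7/2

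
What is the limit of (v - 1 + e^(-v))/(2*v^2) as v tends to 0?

1/4

Direct substitution gives 0/0.
Apply L'Hôpital: lim (1 - e^(-v))/(4*v), still 0/0.
After 2 applications of L'Hôpital's rule the quotient is (e^(-v))/(4); substituting v = 0 gives 1/4.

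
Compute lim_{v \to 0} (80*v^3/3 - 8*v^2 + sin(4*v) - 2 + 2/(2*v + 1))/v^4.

Substitution gives 0/0; apply L'Hôpital's rule 4 times.
After differentiating numerator and denominator 4 times the quotient is (256*sin(4*v) + 768/(2*v + 1)^5)/(24); at v = 0 this is 32.

32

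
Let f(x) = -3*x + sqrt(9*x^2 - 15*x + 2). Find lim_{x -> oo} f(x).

-5/2

An ∞ − ∞ form. Rationalising with the conjugate, the difference becomes (-15x + 2) / (√(9*x^2 - 15*x + 2) + 3x).
For large x the denominator behaves like 2·3x, so the quotient tends to -15/6 = -5/2.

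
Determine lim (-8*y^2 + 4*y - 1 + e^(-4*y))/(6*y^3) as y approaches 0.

-16/9

Direct substitution gives 0/0.
Apply L'Hôpital: lim (-16*y + 4 - 4*e^(-4*y))/(18*y^2), still 0/0.
Apply L'Hôpital: lim (-16 + 16*e^(-4*y))/(36*y), still 0/0.
After 3 applications of L'Hôpital's rule the quotient is (-64*e^(-4*y))/(36); substituting y = 0 gives -16/9.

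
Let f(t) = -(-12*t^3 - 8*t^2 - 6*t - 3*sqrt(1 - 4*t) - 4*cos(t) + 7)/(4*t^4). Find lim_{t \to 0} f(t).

Substitution gives 0/0; apply L'Hôpital's rule 4 times.
After differentiating numerator and denominator 4 times the quotient is (-4*cos(t) + 720/(1 - 4*t)^(7/2))/(-96); at t = 0 this is -179/24.

-179/24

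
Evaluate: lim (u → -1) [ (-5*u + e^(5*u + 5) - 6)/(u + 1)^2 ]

Direct substitution gives 0/0.
Apply L'Hôpital: lim (5*e^(5*u + 5) - 5)/(2*u + 2), still 0/0.
After 2 applications of L'Hôpital's rule the quotient is (25*e^(5*u + 5))/(2); substituting u = -1 gives 25/2.

25/2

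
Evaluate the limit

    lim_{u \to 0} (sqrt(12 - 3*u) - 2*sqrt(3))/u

Substitution gives 0/0. Multiply numerator and denominator by the conjugate √(12 - 3u) + √12.
The numerator becomes (12 - 3u) − 12 = -3u, so the expression simplifies to -3/(√(12 - 3u) + √12).
Letting u → 0 gives -3/(2√12) = -√(3)/4.

-√(3)/4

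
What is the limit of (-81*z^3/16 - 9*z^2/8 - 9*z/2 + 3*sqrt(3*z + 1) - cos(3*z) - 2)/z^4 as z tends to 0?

Substitution gives 0/0 (the numerator vanishes to order 4).
Expand each term to order z^4: the coefficient of z^4 in −cos(3z) is -27/8 and in 3·√(1 + 3z) is -1215/128.
Lower-order terms cancel with the polynomial part, so the numerator is (-1647/128)·z^4 + o(z^4), and the limit is (-1647/128)/(1) = -1647/128.

-1647/128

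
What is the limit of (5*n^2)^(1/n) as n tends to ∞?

1

Base → ∞ and exponent → 0: an ∞^0 form.
Take logs: (1/n)·ln(5·n^2) = (ln 5 + 2·ln n)/n → 0.
So the limit is e^0 = 1.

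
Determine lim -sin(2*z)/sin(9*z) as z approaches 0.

Substitution gives 0/0.
Divide numerator and denominator by z: sin(2z)/z → 2 and sin(9z)/z → 9, so the limit is -1·2/9 = -2/9.

-2/9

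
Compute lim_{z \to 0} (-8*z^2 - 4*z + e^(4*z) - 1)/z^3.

Direct substitution gives 0/0.
Apply L'Hôpital: lim (-16*z + 4*e^(4*z) - 4)/(3*z^2), still 0/0.
Apply L'Hôpital: lim (16*e^(4*z) - 16)/(6*z), still 0/0.
After 3 applications of L'Hôpital's rule the quotient is (64*e^(4*z))/(6); substituting z = 0 gives 32/3.

32/3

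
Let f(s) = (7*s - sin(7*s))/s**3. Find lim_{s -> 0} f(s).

343/6

Direct substitution gives 0/0.
Apply L'Hôpital: lim (7 - 7*cos(7*s))/(3*s^2), still 0/0.
Apply L'Hôpital: lim (49*sin(7*s))/(6*s), still 0/0.
After 3 applications of L'Hôpital's rule the quotient is (343*cos(7*s))/(6); substituting s = 0 gives 343/6.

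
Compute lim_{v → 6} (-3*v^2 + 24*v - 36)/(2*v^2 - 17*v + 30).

Direct substitution gives 0/0, so factor. Both numerator and denominator have (v - 6) as a factor.
After cancelling, the expression reduces to (6 - 3*v)/(2*v - 5).
Substituting v = 6 gives -12/7.

-12/7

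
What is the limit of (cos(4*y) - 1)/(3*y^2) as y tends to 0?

Direct substitution gives 0/0.
Apply L'Hôpital: lim (-4*sin(4*y))/(6*y), still 0/0.
After 2 applications of L'Hôpital's rule the quotient is (-16*cos(4*y))/(6); substituting y = 0 gives -8/3.

-8/3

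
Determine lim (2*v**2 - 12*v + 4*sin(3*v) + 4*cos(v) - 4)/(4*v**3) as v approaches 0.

Substitution gives 0/0; apply L'Hôpital's rule 3 times.
After differentiating numerator and denominator 3 times the quotient is (4*sin(v) - 108*cos(3*v))/(24); at v = 0 this is -9/2.

-9/2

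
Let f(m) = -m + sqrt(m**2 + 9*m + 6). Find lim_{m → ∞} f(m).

9/2

This has the form ∞ − ∞. Multiply and divide by the conjugate √(m^2 + 9*m + 6) + m.
That gives (9m + 6) / (√(m^2 + 9*m + 6) + m).
Divide numerator and denominator by m: the limit is 9/(2·1) = 9/2.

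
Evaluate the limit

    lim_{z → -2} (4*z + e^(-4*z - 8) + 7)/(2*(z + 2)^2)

Direct substitution gives 0/0.
Apply L'Hôpital: lim (4 - 4*e^(-4*z - 8))/(4*z + 8), still 0/0.
After 2 applications of L'Hôpital's rule the quotient is (16*e^(-4*z - 8))/(4); substituting z = -2 gives 4.

4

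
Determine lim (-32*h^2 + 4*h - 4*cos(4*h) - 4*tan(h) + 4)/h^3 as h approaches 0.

-4/3

Substitution gives 0/0; apply L'Hôpital's rule 3 times.
After differentiating numerator and denominator 3 times the quotient is (-256*sin(4*h) - 24*tan(h)^4 - 32*tan(h)^2 - 8)/(6); at h = 0 this is -4/3.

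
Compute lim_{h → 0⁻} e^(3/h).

As h → 0⁻, 3/(h) → −∞, so e^(3/(h)) → 0.

0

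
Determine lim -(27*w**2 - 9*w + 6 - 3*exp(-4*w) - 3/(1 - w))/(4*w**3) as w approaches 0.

-29/4

Substitution gives 0/0; apply L'Hôpital's rule 3 times.
After differentiating numerator and denominator 3 times the quotient is (192*e^(-4*w) - 18/(w - 1)^4)/(-24); at w = 0 this is -29/4.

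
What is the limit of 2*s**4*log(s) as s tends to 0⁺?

0

This is a 0·(−∞) form. Rewrite as 2·ln(s) / s^(−4) and apply L'Hôpital:
the derivative quotient is 2·(1/s) / (−4·s^(−5)) = (-2/4)·s^4 → 0.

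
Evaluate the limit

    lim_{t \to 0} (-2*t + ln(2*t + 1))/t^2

Direct substitution gives 0/0.
Apply L'Hôpital: lim (-2 + 2/(2*t + 1))/(2*t), still 0/0.
After 2 applications of L'Hôpital's rule the quotient is (-4/(2*t + 1)^2)/(2); substituting t = 0 gives -2.

-2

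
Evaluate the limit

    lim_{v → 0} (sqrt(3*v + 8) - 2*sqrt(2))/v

3*√(2)/8

A 0/0 form; rationalise with √(8 + 3v) + √8. This collapses the numerator to 3v, leaving 3/(√(8 + 3v) + √8) → 3/(2√8) = 3*√(2)/8.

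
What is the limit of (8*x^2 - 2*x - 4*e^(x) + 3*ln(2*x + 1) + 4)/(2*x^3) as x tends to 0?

Substitution gives 0/0; apply L'Hôpital's rule 3 times.
After differentiating numerator and denominator 3 times the quotient is (-4*e^(x) + 48/(2*x + 1)^3)/(12); at x = 0 this is 11/3.

11/3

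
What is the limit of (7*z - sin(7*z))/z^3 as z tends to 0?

343/6

Direct substitution gives 0/0.
Apply L'Hôpital: lim (7 - 7*cos(7*z))/(3*z^2), still 0/0.
Apply L'Hôpital: lim (49*sin(7*z))/(6*z), still 0/0.
After 3 applications of L'Hôpital's rule the quotient is (343*cos(7*z))/(6); substituting z = 0 gives 343/6.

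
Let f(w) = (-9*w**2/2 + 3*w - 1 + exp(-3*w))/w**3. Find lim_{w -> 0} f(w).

Direct substitution gives 0/0.
Apply L'Hôpital: lim (-9*w + 3 - 3*e^(-3*w))/(3*w^2), still 0/0.
Apply L'Hôpital: lim (-9 + 9*e^(-3*w))/(6*w), still 0/0.
After 3 applications of L'Hôpital's rule the quotient is (-27*e^(-3*w))/(6); substituting w = 0 gives -9/2.

-9/2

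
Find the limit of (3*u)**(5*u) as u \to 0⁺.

Base → 0⁺ and exponent → 0⁺: a 0^0 form.
Take logs: 5u·ln(3u). This is 0·(−∞); rewriting as ln(3u)/(1/(5u)) and applying L'Hôpital gives 0.
Hence the limit is e^0 = 1.

1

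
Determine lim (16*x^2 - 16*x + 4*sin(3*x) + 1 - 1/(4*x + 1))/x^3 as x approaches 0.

46

Substitution gives 0/0; apply L'Hôpital's rule 3 times.
After differentiating numerator and denominator 3 times the quotient is (-108*cos(3*x) + 384/(4*x + 1)^4)/(6); at x = 0 this is 46.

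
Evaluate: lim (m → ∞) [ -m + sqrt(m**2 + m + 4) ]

1/2

This has the form ∞ − ∞. Multiply and divide by the conjugate √(m^2 + m + 4) + m.
That gives (m + 4) / (√(m^2 + m + 4) + m).
Divide numerator and denominator by m: the limit is 1/(2·1) = 1/2.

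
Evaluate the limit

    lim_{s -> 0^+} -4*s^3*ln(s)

0

This is a 0·(−∞) form. Rewrite as -4·ln(s) / s^(−3) and apply L'Hôpital:
the derivative quotient is -4·(1/s) / (−3·s^(−4)) = (4/3)·s^3 → 0.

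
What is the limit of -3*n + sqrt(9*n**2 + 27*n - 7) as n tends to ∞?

This has the form ∞ − ∞. Multiply and divide by the conjugate √(9*n^2 + 27*n - 7) + 3n.
That gives (27n - 7) / (√(9*n^2 + 27*n - 7) + 3n).
Divide numerator and denominator by n: the limit is 27/(2·3) = 9/2.

9/2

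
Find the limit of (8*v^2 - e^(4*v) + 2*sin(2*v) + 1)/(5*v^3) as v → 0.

Substitution gives 0/0 (the numerator vanishes to order 3).
Expand each term to order v^3: the coefficient of v^3 in −e^(4v) is -32/3 and in 2·sin(2v) is -8/3.
Lower-order terms cancel with the polynomial part, so the numerator is (-40/3)·v^3 + o(v^3), and the limit is (-40/3)/(5) = -8/3.

-8/3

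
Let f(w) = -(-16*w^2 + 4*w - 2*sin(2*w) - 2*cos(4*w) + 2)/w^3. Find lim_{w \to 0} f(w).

Substitution gives 0/0 (the numerator vanishes to order 3).
Expand each term to order w^3: the coefficient of w^3 in -2·cos(4w) is 0 and in -2·sin(2w) is 8/3.
Lower-order terms cancel with the polynomial part, so the numerator is (8/3)·w^3 + o(w^3), and the limit is (8/3)/(-1) = -8/3.

-8/3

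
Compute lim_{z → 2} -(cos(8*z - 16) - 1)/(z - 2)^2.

32

Direct substitution gives 0/0.
Apply L'Hôpital: lim (-8*sin(8*z - 16))/(4 - 2*z), still 0/0.
After 2 applications of L'Hôpital's rule the quotient is (-64*cos(8*z - 16))/(-2); substituting z = 2 gives 32.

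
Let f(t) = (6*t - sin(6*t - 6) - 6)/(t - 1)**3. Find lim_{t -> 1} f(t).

Direct substitution gives 0/0.
Apply L'Hôpital: lim (6 - 6*cos(6*t - 6))/(3*(t - 1)^2), still 0/0.
Apply L'Hôpital: lim (36*sin(6*t - 6))/(6*t - 6), still 0/0.
After 3 applications of L'Hôpital's rule the quotient is (216*cos(6*t - 6))/(6); substituting t = 1 gives 36.

36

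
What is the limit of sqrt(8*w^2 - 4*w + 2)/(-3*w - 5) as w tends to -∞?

2*√(2)/3

For large |w|, √(8*w^2 - 4*w + 2) ≈ √8·|w| and the denominator ≈ -3w.
Since w → −∞, |w| = −w, giving −√8/(-3) = 2*√(2)/3.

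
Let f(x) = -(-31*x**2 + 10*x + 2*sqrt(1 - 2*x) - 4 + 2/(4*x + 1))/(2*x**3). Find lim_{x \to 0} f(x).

Substitution gives 0/0; apply L'Hôpital's rule 3 times.
After differentiating numerator and denominator 3 times the quotient is (-768/(4*x + 1)^4 - 6/(1 - 2*x)^(5/2))/(-12); at x = 0 this is 129/2.

129/2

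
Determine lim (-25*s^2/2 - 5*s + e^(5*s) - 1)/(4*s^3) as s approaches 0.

125/24

Direct substitution gives 0/0.
Apply L'Hôpital: lim (-25*s + 5*e^(5*s) - 5)/(12*s^2), still 0/0.
Apply L'Hôpital: lim (25*e^(5*s) - 25)/(24*s), still 0/0.
After 3 applications of L'Hôpital's rule the quotient is (125*e^(5*s))/(24); substituting s = 0 gives 125/24.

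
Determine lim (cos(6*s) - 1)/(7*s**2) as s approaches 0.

Direct substitution gives 0/0.
Apply L'Hôpital: lim (-6*sin(6*s))/(14*s), still 0/0.
After 2 applications of L'Hôpital's rule the quotient is (-36*cos(6*s))/(14); substituting s = 0 gives -18/7.

-18/7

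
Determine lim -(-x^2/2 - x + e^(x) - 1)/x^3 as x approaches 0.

-1/6

Direct substitution gives 0/0.
Apply L'Hôpital: lim (-x + e^(x) - 1)/(-3*x^2), still 0/0.
Apply L'Hôpital: lim (e^(x) - 1)/(-6*x), still 0/0.
After 3 applications of L'Hôpital's rule the quotient is (e^(x))/(-6); substituting x = 0 gives -1/6.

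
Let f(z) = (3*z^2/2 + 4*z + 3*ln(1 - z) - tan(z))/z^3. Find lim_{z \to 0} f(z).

Substitution gives 0/0; apply L'Hôpital's rule 3 times.
After differentiating numerator and denominator 3 times the quotient is (4/cos(z)^2 - 6/cos(z)^4 + 6/(z - 1)^3)/(6); at z = 0 this is -4/3.

-4/3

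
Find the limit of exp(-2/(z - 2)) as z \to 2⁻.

∞

As z → 2⁻, -2/(z - 2) → +∞, so e^(-2/(z - 2)) → ∞.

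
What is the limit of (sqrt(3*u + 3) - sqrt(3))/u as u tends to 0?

A 0/0 form; rationalise with √(3 + 3u) + √3. This collapses the numerator to 3u, leaving 3/(√(3 + 3u) + √3) → 3/(2√3) = √(3)/2.

√(3)/2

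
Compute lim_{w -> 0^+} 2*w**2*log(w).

0

This is a 0·(−∞) form. Rewrite as 2·ln(w) / w^(−2) and apply L'Hôpital:
the derivative quotient is 2·(1/w) / (−2·w^(−3)) = (-2/2)·w^2 → 0.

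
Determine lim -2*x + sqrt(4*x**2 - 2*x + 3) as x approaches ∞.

-1/2

This has the form ∞ − ∞. Multiply and divide by the conjugate √(4*x^2 - 2*x + 3) + 2x.
That gives (-2x + 3) / (√(4*x^2 - 2*x + 3) + 2x).
Divide numerator and denominator by x: the limit is -2/(2·2) = -1/2.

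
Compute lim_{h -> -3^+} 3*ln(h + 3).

-∞

As h → -3⁺, h + 3 → 0⁺ and ln(h + 3) → −∞.
Multiplying by 3 gives -∞.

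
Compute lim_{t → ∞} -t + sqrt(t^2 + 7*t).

7/2

An ∞ − ∞ form. Rationalising with the conjugate, the difference becomes (7t) / (√(t^2 + 7*t) + t).
For large t the denominator behaves like 2·t, so the quotient tends to 7/2 = 7/2.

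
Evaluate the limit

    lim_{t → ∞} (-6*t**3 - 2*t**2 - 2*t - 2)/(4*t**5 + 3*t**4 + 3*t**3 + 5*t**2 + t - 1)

0

The denominator has degree 5 and the numerator degree 3. Dividing numerator and denominator by t^5 sends every term to 0 except the leading denominator term, so the limit is 0.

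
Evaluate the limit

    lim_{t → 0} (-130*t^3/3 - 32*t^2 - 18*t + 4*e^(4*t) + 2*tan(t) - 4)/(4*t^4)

32/3

Substitution gives 0/0 (the numerator vanishes to order 4).
Expand each term to order t^4: the coefficient of t^4 in 4·e^(4t) is 128/3 and in 2·tan(t) is 0.
Lower-order terms cancel with the polynomial part, so the numerator is (128/3)·t^4 + o(t^4), and the limit is (128/3)/(4) = 32/3.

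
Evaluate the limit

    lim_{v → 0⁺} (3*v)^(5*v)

Base → 0⁺ and exponent → 0⁺: a 0^0 form.
Take logs: 5v·ln(3v). This is 0·(−∞); rewriting as ln(3v)/(1/(5v)) and applying L'Hôpital gives 0.
Hence the limit is e^0 = 1.

1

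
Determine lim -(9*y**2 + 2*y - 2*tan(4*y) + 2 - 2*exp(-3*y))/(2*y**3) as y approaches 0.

Substitution gives 0/0 (the numerator vanishes to order 3).
Expand each term to order y^3: the coefficient of y^3 in -2·tan(4y) is -128/3 and in -2·e^(-3y) is 9.
Lower-order terms cancel with the polynomial part, so the numerator is (-101/3)·y^3 + o(y^3), and the limit is (-101/3)/(-2) = 101/6.

101/6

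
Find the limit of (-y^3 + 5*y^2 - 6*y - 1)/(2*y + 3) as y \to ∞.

The numerator has higher degree (3 > 1); the quotient behaves like (-1/(2))·y^2 for large |y|.
As y → +∞ this diverges to -∞.

-∞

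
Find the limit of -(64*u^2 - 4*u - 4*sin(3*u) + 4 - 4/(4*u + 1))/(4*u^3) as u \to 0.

-137/2

Substitution gives 0/0; apply L'Hôpital's rule 3 times.
After differentiating numerator and denominator 3 times the quotient is (108*cos(3*u) + 1536/(4*u + 1)^4)/(-24); at u = 0 this is -137/2.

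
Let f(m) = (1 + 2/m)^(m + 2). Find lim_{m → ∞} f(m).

e^(2)

Let L be the limit and take ln: ln L = lim (m + 2)·ln(1 + 2/m) = lim (m + 2)·(2/m + O(1/m²)) = 2.
Hence L = e^(2).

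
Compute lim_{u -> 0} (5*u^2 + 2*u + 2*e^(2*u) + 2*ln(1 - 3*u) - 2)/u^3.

Substitution gives 0/0 (the numerator vanishes to order 3).
Expand each term to order u^3: the coefficient of u^3 in 2·e^(2u) is 8/3 and in 2·ln(1 - 3u) is -18.
Lower-order terms cancel with the polynomial part, so the numerator is (-46/3)·u^3 + o(u^3), and the limit is (-46/3)/(1) = -46/3.

-46/3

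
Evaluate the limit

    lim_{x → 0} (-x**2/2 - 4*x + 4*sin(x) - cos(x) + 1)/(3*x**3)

Substitution gives 0/0 (the numerator vanishes to order 3).
Expand each term to order x^3: the coefficient of x^3 in −cos(x) is 0 and in 4·sin(x) is -2/3.
Lower-order terms cancel with the polynomial part, so the numerator is (-2/3)·x^3 + o(x^3), and the limit is (-2/3)/(3) = -2/9.

-2/9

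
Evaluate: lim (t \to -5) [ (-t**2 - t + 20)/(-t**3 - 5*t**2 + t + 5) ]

Direct substitution gives 0/0, so factor. Both numerator and denominator have (t + 5) as a factor.
After cancelling, the expression reduces to (4 - t)/(1 - t^2).
Substituting t = -5 gives -3/8.

-3/8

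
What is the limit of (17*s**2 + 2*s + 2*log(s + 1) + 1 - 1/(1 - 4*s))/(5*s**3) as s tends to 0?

Substitution gives 0/0; apply L'Hôpital's rule 3 times.
After differentiating numerator and denominator 3 times the quotient is (-384/(4*s - 1)^4 + 4/(s + 1)^3)/(30); at s = 0 this is -38/3.

-38/3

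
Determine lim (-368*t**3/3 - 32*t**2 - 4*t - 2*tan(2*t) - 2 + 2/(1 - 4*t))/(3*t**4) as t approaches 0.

Substitution gives 0/0; apply L'Hôpital's rule 4 times.
After differentiating numerator and denominator 4 times the quotient is (-256*tan(2*t)^3/cos(2*t)^2 - 512*tan(2*t)/cos(2*t)^4 - 12288/(4*t - 1)^5)/(72); at t = 0 this is 512/3.

512/3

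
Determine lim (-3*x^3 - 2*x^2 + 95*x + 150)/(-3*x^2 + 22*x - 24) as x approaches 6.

Since x = 6 makes numerator and denominator zero, (x - 6) divides both.
Cancelling it gives (-3*x^2 - 20*x - 25)/(4 - 3*x); now plug in x = 6 to get 253/14.

253/14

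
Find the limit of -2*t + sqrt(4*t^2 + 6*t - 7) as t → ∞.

3/2

An ∞ − ∞ form. Rationalising with the conjugate, the difference becomes (6t - 7) / (√(4*t^2 + 6*t - 7) + 2t).
For large t the denominator behaves like 2·2t, so the quotient tends to 6/4 = 3/2.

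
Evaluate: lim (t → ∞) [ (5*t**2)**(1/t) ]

1

Base → ∞ and exponent → 0: an ∞^0 form.
Take logs: (1/t)·ln(5·t^2) = (ln 5 + 2·ln t)/t → 0.
So the limit is e^0 = 1.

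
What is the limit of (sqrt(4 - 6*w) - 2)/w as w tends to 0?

-3/2

Substitution gives 0/0. Multiply numerator and denominator by the conjugate √(4 - 6w) + √4.
The numerator becomes (4 - 6w) − 4 = -6w, so the expression simplifies to -6/(√(4 - 6w) + √4).
Letting w → 0 gives -6/(2√4) = -3/2.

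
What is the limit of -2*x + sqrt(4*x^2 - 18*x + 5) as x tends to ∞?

An ∞ − ∞ form. Rationalising with the conjugate, the difference becomes (-18x + 5) / (√(4*x^2 - 18*x + 5) + 2x).
For large x the denominator behaves like 2·2x, so the quotient tends to -18/4 = -9/2.

-9/2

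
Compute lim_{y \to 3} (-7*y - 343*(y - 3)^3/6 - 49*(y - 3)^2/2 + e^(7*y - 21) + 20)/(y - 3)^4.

Direct substitution gives 0/0.
Apply L'Hôpital: lim (-49*y - 343*(y - 3)^2/2 + 7*e^(7*y - 21) + 140)/(4*(y - 3)^3), still 0/0.
Apply L'Hôpital: lim (-343*y + 49*e^(7*y - 21) + 980)/(12*(y - 3)^2), still 0/0.
Apply L'Hôpital: lim (343*e^(7*y - 21) - 343)/(24*y - 72), still 0/0.
After 4 applications of L'Hôpital's rule the quotient is (2401*e^(7*y - 21))/(24); substituting y = 3 gives 2401/24.

2401/24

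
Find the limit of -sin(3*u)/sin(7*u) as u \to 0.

-3/7

Substitution gives 0/0.
Divide numerator and denominator by u: sin(3u)/u → 3 and sin(7u)/u → 7, so the limit is -1·3/7 = -3/7.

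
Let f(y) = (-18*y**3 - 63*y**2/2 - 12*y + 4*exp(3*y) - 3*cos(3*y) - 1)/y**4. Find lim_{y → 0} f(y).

27/8

Substitution gives 0/0 (the numerator vanishes to order 4).
Expand each term to order y^4: the coefficient of y^4 in -3·cos(3y) is -81/8 and in 4·e^(3y) is 27/2.
Lower-order terms cancel with the polynomial part, so the numerator is (27/8)·y^4 + o(y^4), and the limit is (27/8)/(1) = 27/8.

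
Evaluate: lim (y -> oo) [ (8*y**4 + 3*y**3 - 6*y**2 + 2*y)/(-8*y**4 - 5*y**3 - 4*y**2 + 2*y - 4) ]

Numerator and denominator both have degree 4.
Dividing every term by y^4, all lower-order terms vanish and the limit is the ratio of leading coefficients, 8/(-8) = -1.

-1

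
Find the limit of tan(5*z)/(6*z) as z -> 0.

Substitution gives 0/0.
Since tan(u)/u → 1 as u → 0, tan(5z)/(5z) → 1 and the limit is 5/6.

5/6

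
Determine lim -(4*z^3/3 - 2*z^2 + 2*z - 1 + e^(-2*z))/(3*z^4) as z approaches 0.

-2/9

Direct substitution gives 0/0.
Apply L'Hôpital: lim (4*z^2 - 4*z + 2 - 2*e^(-2*z))/(-12*z^3), still 0/0.
Apply L'Hôpital: lim (8*z - 4 + 4*e^(-2*z))/(-36*z^2), still 0/0.
Apply L'Hôpital: lim (8 - 8*e^(-2*z))/(-72*z), still 0/0.
After 4 applications of L'Hôpital's rule the quotient is (16*e^(-2*z))/(-72); substituting z = 0 gives -2/9.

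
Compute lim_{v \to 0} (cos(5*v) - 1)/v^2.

-25/2

Direct substitution gives 0/0.
Apply L'Hôpital: lim (-5*sin(5*v))/(2*v), still 0/0.
After 2 applications of L'Hôpital's rule the quotient is (-25*cos(5*v))/(2); substituting v = 0 gives -25/2.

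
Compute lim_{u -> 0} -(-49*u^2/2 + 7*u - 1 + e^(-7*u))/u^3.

343/6

Direct substitution gives 0/0.
Apply L'Hôpital: lim (-49*u + 7 - 7*e^(-7*u))/(-3*u^2), still 0/0.
Apply L'Hôpital: lim (-49 + 49*e^(-7*u))/(-6*u), still 0/0.
After 3 applications of L'Hôpital's rule the quotient is (-343*e^(-7*u))/(-6); substituting u = 0 gives 343/6.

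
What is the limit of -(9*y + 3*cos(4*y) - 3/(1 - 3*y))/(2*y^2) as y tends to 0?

51/2

Substitution gives 0/0 (the numerator vanishes to order 2).
Expand each term to order y^2: the coefficient of y^2 in -3·1/(1 - 3y) is -27 and in 3·cos(4y) is -24.
Lower-order terms cancel with the polynomial part, so the numerator is (-51)·y^2 + o(y^2), and the limit is (-51)/(-2) = 51/2.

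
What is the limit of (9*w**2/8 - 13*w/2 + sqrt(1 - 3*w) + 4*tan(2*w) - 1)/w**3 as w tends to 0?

431/48

Substitution gives 0/0; apply L'Hôpital's rule 3 times.
After differentiating numerator and denominator 3 times the quotient is (192*tan(2*w)^2/cos(2*w)^2 + 64/cos(2*w)^2 - 81/(8*(1 - 3*w)^(5/2)))/(6); at w = 0 this is 431/48.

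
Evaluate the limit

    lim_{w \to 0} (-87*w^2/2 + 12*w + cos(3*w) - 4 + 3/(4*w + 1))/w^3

-192

Substitution gives 0/0; apply L'Hôpital's rule 3 times.
After differentiating numerator and denominator 3 times the quotient is (27*sin(3*w) - 1152/(4*w + 1)^4)/(6); at w = 0 this is -192.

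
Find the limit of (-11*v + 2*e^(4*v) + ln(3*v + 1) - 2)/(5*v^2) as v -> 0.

23/10

Substitution gives 0/0; apply L'Hôpital's rule 2 times.
After differentiating numerator and denominator 2 times the quotient is (32*e^(4*v) - 9/(3*v + 1)^2)/(10); at v = 0 this is 23/10.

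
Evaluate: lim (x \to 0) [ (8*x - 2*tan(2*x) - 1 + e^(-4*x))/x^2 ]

8

Substitution gives 0/0 (the numerator vanishes to order 2).
Expand each term to order x^2: the coefficient of x^2 in -2·tan(2x) is 0 and in e^(-4x) is 8.
Lower-order terms cancel with the polynomial part, so the numerator is (8)·x^2 + o(x^2), and the limit is (8)/(1) = 8.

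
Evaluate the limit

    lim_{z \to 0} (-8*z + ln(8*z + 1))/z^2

-32

Direct substitution gives 0/0.
Apply L'Hôpital: lim (-8 + 8/(8*z + 1))/(2*z), still 0/0.
After 2 applications of L'Hôpital's rule the quotient is (-64/(8*z + 1)^2)/(2); substituting z = 0 gives -32.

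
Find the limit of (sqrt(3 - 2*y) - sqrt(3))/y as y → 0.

Substitution gives 0/0. Multiply numerator and denominator by the conjugate √(3 - 2y) + √3.
The numerator becomes (3 - 2y) − 3 = -2y, so the expression simplifies to -2/(√(3 - 2y) + √3).
Letting y → 0 gives -2/(2√3) = -√(3)/3.

-√(3)/3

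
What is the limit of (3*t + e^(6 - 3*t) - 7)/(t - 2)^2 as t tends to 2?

9/2

Direct substitution gives 0/0.
Apply L'Hôpital: lim (3 - 3*e^(6 - 3*t))/(2*t - 4), still 0/0.
After 2 applications of L'Hôpital's rule the quotient is (9*e^(6 - 3*t))/(2); substituting t = 2 gives 9/2.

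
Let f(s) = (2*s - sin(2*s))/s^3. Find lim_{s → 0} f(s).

4/3

Direct substitution gives 0/0.
Apply L'Hôpital: lim (2 - 2*cos(2*s))/(3*s^2), still 0/0.
Apply L'Hôpital: lim (4*sin(2*s))/(6*s), still 0/0.
After 3 applications of L'Hôpital's rule the quotient is (8*cos(2*s))/(6); substituting s = 0 gives 4/3.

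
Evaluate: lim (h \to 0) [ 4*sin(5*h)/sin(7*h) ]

20/7

Substitution gives 0/0.
Divide numerator and denominator by h: sin(5h)/h → 5 and sin(7h)/h → 7, so the limit is 4·5/7 = 20/7.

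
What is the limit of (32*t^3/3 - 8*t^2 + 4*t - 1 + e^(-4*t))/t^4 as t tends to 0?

Direct substitution gives 0/0.
Apply L'Hôpital: lim (32*t^2 - 16*t + 4 - 4*e^(-4*t))/(4*t^3), still 0/0.
Apply L'Hôpital: lim (64*t - 16 + 16*e^(-4*t))/(12*t^2), still 0/0.
Apply L'Hôpital: lim (64 - 64*e^(-4*t))/(24*t), still 0/0.
After 4 applications of L'Hôpital's rule the quotient is (256*e^(-4*t))/(24); substituting t = 0 gives 32/3.

32/3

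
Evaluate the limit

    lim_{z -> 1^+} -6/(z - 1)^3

-∞

As z → 1⁺, (z - 1) → 0⁺, so (z - 1)^3 → 0⁺ and -6/(z - 1)^3 → -∞.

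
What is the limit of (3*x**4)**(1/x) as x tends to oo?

Base → ∞ and exponent → 0: an ∞^0 form.
Take logs: (1/x)·ln(3·x^4) = (ln 3 + 4·ln x)/x → 0.
So the limit is e^0 = 1.

1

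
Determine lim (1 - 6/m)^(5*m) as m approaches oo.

e^(-30)

Write it as [(1 - 6/m)^m]^(5) · (1 - 6/m)^(0). The bracketed term tends to e^(-6) and the second factor to 1, so the limit is e^(-30).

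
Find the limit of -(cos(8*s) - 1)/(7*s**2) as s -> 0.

32/7

Direct substitution gives 0/0.
Apply L'Hôpital: lim (-8*sin(8*s))/(-14*s), still 0/0.
After 2 applications of L'Hôpital's rule the quotient is (-64*cos(8*s))/(-14); substituting s = 0 gives 32/7.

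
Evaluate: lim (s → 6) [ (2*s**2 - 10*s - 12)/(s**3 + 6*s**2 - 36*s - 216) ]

Since s = 6 makes numerator and denominator zero, (s - 6) divides both.
Cancelling it gives (2*s + 2)/(s^2 + 12*s + 36); now plug in s = 6 to get 7/72.

7/72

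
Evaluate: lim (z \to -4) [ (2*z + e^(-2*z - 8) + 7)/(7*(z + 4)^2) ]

2/7

Direct substitution gives 0/0.
Apply L'Hôpital: lim (2 - 2*e^(-2*z - 8))/(14*z + 56), still 0/0.
After 2 applications of L'Hôpital's rule the quotient is (4*e^(-2*z - 8))/(14); substituting z = -4 gives 2/7.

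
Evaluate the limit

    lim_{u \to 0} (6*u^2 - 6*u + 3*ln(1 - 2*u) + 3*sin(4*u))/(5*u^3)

-8

Substitution gives 0/0; apply L'Hôpital's rule 3 times.
After differentiating numerator and denominator 3 times the quotient is (-192*cos(4*u) + 48/(2*u - 1)^3)/(30); at u = 0 this is -8.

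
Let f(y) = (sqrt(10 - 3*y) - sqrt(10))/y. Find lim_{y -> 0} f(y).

A 0/0 form; rationalise with √(10 - 3y) + √10. This collapses the numerator to -3y, leaving -3/(√(10 - 3y) + √10) → -3/(2√10) = -3*√(10)/20.

-3*√(10)/20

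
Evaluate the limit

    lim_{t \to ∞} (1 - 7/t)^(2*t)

The base → 1 and the exponent → ∞: a 1^∞ form.
Take logarithms: (2t)·ln(1 - 7/t). Since ln(1+u) ~ u for small u, this behaves like (2t)·(-7/t) → -14.
So the limit is e^(-14).

e^(-14)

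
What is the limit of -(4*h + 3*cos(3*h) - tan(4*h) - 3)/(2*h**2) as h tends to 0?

27/4

Substitution gives 0/0 (the numerator vanishes to order 2).
Expand each term to order h^2: the coefficient of h^2 in 3·cos(3h) is -27/2 and in −tan(4h) is 0.
Lower-order terms cancel with the polynomial part, so the numerator is (-27/2)·h^2 + o(h^2), and the limit is (-27/2)/(-2) = 27/4.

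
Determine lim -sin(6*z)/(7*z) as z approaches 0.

Substitution gives 0/0.
Write it as (6/(-7))·sin(6z)/(6z); since sin(u)/u → 1, the limit is -6/7.

-6/7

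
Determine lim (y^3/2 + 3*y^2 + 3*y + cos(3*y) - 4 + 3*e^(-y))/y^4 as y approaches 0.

7/2

Substitution gives 0/0 (the numerator vanishes to order 4).
Expand each term to order y^4: the coefficient of y^4 in 3·e^(-y) is 1/8 and in cos(3y) is 27/8.
Lower-order terms cancel with the polynomial part, so the numerator is (7/2)·y^4 + o(y^4), and the limit is (7/2)/(1) = 7/2.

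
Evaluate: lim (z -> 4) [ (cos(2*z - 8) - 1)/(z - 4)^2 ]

Direct substitution gives 0/0.
Apply L'Hôpital: lim (-2*sin(2*z - 8))/(2*z - 8), still 0/0.
After 2 applications of L'Hôpital's rule the quotient is (-4*cos(2*z - 8))/(2); substituting z = 4 gives -2.

-2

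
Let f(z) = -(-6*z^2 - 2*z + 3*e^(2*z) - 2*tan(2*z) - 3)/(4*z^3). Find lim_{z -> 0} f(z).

Substitution gives 0/0; apply L'Hôpital's rule 3 times.
After differentiating numerator and denominator 3 times the quotient is (24*e^(2*z) - 96*tan(2*z)^4 - 128*tan(2*z)^2 - 32)/(-24); at z = 0 this is 1/3.

1/3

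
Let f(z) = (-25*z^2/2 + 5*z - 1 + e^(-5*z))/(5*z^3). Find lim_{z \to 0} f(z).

Direct substitution gives 0/0.
Apply L'Hôpital: lim (-25*z + 5 - 5*e^(-5*z))/(15*z^2), still 0/0.
Apply L'Hôpital: lim (-25 + 25*e^(-5*z))/(30*z), still 0/0.
After 3 applications of L'Hôpital's rule the quotient is (-125*e^(-5*z))/(30); substituting z = 0 gives -25/6.

-25/6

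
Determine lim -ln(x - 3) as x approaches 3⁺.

∞

As x → 3⁺, x - 3 → 0⁺ and ln(x - 3) → −∞.
Multiplying by -1 gives ∞.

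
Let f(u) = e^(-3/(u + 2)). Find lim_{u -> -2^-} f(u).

∞

As u → -2⁻, -3/(u + 2) → +∞, so e^(-3/(u + 2)) → ∞.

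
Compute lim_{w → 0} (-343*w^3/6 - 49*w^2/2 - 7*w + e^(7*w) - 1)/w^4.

2401/24

Direct substitution gives 0/0.
Apply L'Hôpital: lim (-343*w^2/2 - 49*w + 7*e^(7*w) - 7)/(4*w^3), still 0/0.
Apply L'Hôpital: lim (-343*w + 49*e^(7*w) - 49)/(12*w^2), still 0/0.
Apply L'Hôpital: lim (343*e^(7*w) - 343)/(24*w), still 0/0.
After 4 applications of L'Hôpital's rule the quotient is (2401*e^(7*w))/(24); substituting w = 0 gives 2401/24.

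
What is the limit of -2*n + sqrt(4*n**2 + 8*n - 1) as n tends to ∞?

This has the form ∞ − ∞. Multiply and divide by the conjugate √(4*n^2 + 8*n - 1) + 2n.
That gives (8n - 1) / (√(4*n^2 + 8*n - 1) + 2n).
Divide numerator and denominator by n: the limit is 8/(2·2) = 2.

2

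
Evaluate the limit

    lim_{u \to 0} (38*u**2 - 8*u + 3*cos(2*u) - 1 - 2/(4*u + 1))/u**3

Substitution gives 0/0 (the numerator vanishes to order 3).
Expand each term to order u^3: the coefficient of u^3 in -2·1/(1 + 4u) is 128 and in 3·cos(2u) is 0.
Lower-order terms cancel with the polynomial part, so the numerator is (128)·u^3 + o(u^3), and the limit is (128)/(1) = 128.

128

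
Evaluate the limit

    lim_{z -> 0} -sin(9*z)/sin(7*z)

Substitution gives 0/0.
Divide numerator and denominator by z: sin(9z)/z → 9 and sin(7z)/z → 7, so the limit is -1·9/7 = -9/7.

-9/7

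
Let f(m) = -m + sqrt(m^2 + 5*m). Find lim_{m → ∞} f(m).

An ∞ − ∞ form. Rationalising with the conjugate, the difference becomes (5m) / (√(m^2 + 5*m) + m).
For large m the denominator behaves like 2·m, so the quotient tends to 5/2 = 5/2.

5/2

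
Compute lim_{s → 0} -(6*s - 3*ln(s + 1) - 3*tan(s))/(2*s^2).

Substitution gives 0/0 (the numerator vanishes to order 2).
Expand each term to order s^2: the coefficient of s^2 in -3·tan(s) is 0 and in -3·ln(1 + s) is 3/2.
Lower-order terms cancel with the polynomial part, so the numerator is (3/2)·s^2 + o(s^2), and the limit is (3/2)/(-2) = -3/4.

-3/4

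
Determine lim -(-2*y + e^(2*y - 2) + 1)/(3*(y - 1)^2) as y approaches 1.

Direct substitution gives 0/0.
Apply L'Hôpital: lim (2*e^(2*y - 2) - 2)/(6 - 6*y), still 0/0.
After 2 applications of L'Hôpital's rule the quotient is (4*e^(2*y - 2))/(-6); substituting y = 1 gives -2/3.

-2/3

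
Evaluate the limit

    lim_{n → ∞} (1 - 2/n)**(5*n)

Let L be the limit and take ln: ln L = lim (5n)·ln(1 - 2/n) = lim (5n)·(-2/n + O(1/n²)) = -10.
Hence L = e^(-10).

e^(-10)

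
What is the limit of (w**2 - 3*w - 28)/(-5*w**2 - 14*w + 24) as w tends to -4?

Direct substitution gives 0/0, so factor. Both numerator and denominator have (w + 4) as a factor.
After cancelling, the expression reduces to (w - 7)/(6 - 5*w).
Substituting w = -4 gives -11/26.

-11/26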